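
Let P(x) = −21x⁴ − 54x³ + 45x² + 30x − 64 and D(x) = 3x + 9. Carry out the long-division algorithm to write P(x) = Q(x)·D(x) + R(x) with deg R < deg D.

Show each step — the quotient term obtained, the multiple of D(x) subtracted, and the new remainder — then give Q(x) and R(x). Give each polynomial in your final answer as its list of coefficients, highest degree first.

Step 1: lead(−21x⁴ − 54x³ + 45x² + 30x − 64) ÷ lead(D) = −21x⁴ ÷ 3x = −7x³. Subtract (−7x³)·D = −21x⁴ − 63x³. Remainder: 9x³ + 45x² + 30x − 64.
Step 2: lead(9x³ + 45x² + 30x − 64) ÷ lead(D) = 9x³ ÷ 3x = 3x². Subtract (3x²)·D = 9x³ + 27x². Remainder: 18x² + 30x − 64.
Step 3: lead(18x² + 30x − 64) ÷ lead(D) = 18x² ÷ 3x = 6x. Subtract (6x)·D = 18x² + 54x. Remainder: −24x − 64.
Step 4: lead(−24x − 64) ÷ lead(D) = −24x ÷ 3x = −8. Subtract (−8)·D = −24x − 72. Remainder: 8.

Q = [-7, 3, 6, -8]; R = [8]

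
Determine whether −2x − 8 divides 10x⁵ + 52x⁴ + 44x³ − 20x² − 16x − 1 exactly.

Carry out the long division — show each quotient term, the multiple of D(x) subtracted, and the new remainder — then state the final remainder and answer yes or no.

R(x) = −1, so D(x) is not a factor of P(x). no

Step 1: lead(10x⁵ + 52x⁴ + 44x³ − 20x² − 16x − 1) ÷ lead(D) = 10x⁵ ÷ −2x = −5x⁴. Subtract (−5x⁴)·D = 10x⁵ + 40x⁴. Remainder: 12x⁴ + 44x³ − 20x² − 16x − 1.
Step 2: lead(12x⁴ + 44x³ − 20x² − 16x − 1) ÷ lead(D) = 12x⁴ ÷ −2x = −6x³. Subtract (−6x³)·D = 12x⁴ + 48x³. Remainder: −4x³ − 20x² − 16x − 1.
Step 3: lead(−4x³ − 20x² − 16x − 1) ÷ lead(D) = −4x³ ÷ −2x = 2x². Subtract (2x²)·D = −4x³ − 16x². Remainder: −4x² − 16x − 1.
Step 4: lead(−4x² − 16x − 1) ÷ lead(D) = −4x² ÷ −2x = 2x. Subtract (2x)·D = −4x² − 16x. Remainder: −1.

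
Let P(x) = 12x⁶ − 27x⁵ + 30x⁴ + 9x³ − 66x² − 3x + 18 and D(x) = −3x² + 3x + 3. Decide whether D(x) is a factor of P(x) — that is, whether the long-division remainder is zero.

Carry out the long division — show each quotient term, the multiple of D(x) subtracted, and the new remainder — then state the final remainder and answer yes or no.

Step 1: lead(12x⁶ − 27x⁵ + 30x⁴ + 9x³ − 66x² − 3x + 18) ÷ lead(D) = 12x⁶ ÷ −3x² = −4x⁴. Subtract (−4x⁴)·D = 12x⁶ − 12x⁵ − 12x⁴. Remainder: −15x⁵ + 42x⁴ + 9x³ − 66x² − 3x + 18.
Step 2: lead(−15x⁵ + 42x⁴ + 9x³ − 66x² − 3x + 18) ÷ lead(D) = −15x⁵ ÷ −3x² = 5x³. Subtract (5x³)·D = −15x⁵ + 15x⁴ + 15x³. Remainder: 27x⁴ − 6x³ − 66x² − 3x + 18.
Step 3: lead(27x⁴ − 6x³ − 66x² − 3x + 18) ÷ lead(D) = 27x⁴ ÷ −3x² = −9x². Subtract (−9x²)·D = 27x⁴ − 27x³ − 27x². Remainder: 21x³ − 39x² − 3x + 18.
Step 4: lead(21x³ − 39x² − 3x + 18) ÷ lead(D) = 21x³ ÷ −3x² = −7x. Subtract (−7x)·D = 21x³ − 21x² − 21x. Remainder: −18x² + 18x + 18.
Step 5: lead(−18x² + 18x + 18) ÷ lead(D) = −18x² ÷ −3x² = 6. Subtract (6)·D = −18x² + 18x + 18. Remainder: 0.

R(x) = 0, so D(x) is a factor of P(x). yes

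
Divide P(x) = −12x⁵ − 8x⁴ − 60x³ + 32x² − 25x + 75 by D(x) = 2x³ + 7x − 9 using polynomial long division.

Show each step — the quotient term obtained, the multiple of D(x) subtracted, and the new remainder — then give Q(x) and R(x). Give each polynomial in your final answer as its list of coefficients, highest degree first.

Step 1: lead(−12x⁵ − 8x⁴ − 60x³ + 32x² − 25x + 75) ÷ lead(D) = −12x⁵ ÷ 2x³ = −6x². Subtract (−6x²)·D = −12x⁵ − 42x³ + 54x². Remainder: −8x⁴ − 18x³ − 22x² − 25x + 75.
Step 2: lead(−8x⁴ − 18x³ − 22x² − 25x + 75) ÷ lead(D) = −8x⁴ ÷ 2x³ = −4x. Subtract (−4x)·D = −8x⁴ − 28x² + 36x. Remainder: −18x³ + 6x² − 61x + 75.
Step 3: lead(−18x³ + 6x² − 61x + 75) ÷ lead(D) = −18x³ ÷ 2x³ = −9. Subtract (−9)·D = −18x³ − 63x + 81. Remainder: 6x² + 2x − 6.

Q = [-6, -4, -9]; R = [6, 2, -6]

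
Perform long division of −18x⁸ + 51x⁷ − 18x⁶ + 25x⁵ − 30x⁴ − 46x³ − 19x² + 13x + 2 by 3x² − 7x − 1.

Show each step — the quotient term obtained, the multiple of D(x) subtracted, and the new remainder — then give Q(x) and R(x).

Step 1: lead(−18x⁸ + 51x⁷ − 18x⁶ + 25x⁵ − 30x⁴ − 46x³ − 19x² + 13x + 2) ÷ lead(D) = −18x⁸ ÷ 3x² = −6x⁶. Subtract (−6x⁶)·D = −18x⁸ + 42x⁷ + 6x⁶. Remainder: 9x⁷ − 24x⁶ + 25x⁵ − 30x⁴ − 46x³ − 19x² + 13x + 2.
Step 2: lead(9x⁷ − 24x⁶ + 25x⁵ − 30x⁴ − 46x³ − 19x² + 13x + 2) ÷ lead(D) = 9x⁷ ÷ 3x² = 3x⁵. Subtract (3x⁵)·D = 9x⁷ − 21x⁶ − 3x⁵. Remainder: −3x⁶ + 28x⁵ − 30x⁴ − 46x³ − 19x² + 13x + 2.
Step 3: lead(−3x⁶ + 28x⁵ − 30x⁴ − 46x³ − 19x² + 13x + 2) ÷ lead(D) = −3x⁶ ÷ 3x² = −x⁴. Subtract (−x⁴)·D = −3x⁶ + 7x⁵ + x⁴. Remainder: 21x⁵ − 31x⁴ − 46x³ − 19x² + 13x + 2.
Step 4: lead(21x⁵ − 31x⁴ − 46x³ − 19x² + 13x + 2) ÷ lead(D) = 21x⁵ ÷ 3x² = 7x³. Subtract (7x³)·D = 21x⁵ − 49x⁴ − 7x³. Remainder: 18x⁴ − 39x³ − 19x² + 13x + 2.
Step 5: lead(18x⁴ − 39x³ − 19x² + 13x + 2) ÷ lead(D) = 18x⁴ ÷ 3x² = 6x². Subtract (6x²)·D = 18x⁴ − 42x³ − 6x². Remainder: 3x³ − 13x² + 13x + 2.
Step 6: lead(3x³ − 13x² + 13x + 2) ÷ lead(D) = 3x³ ÷ 3x² = x. Subtract (x)·D = 3x³ − 7x² − x. Remainder: −6x² + 14x + 2.
Step 7: lead(−6x² + 14x + 2) ÷ lead(D) = −6x² ÷ 3x² = −2. Subtract (−2)·D = −6x² + 14x + 2. Remainder: 0.

Q(x) = −6x⁶ + 3x⁵ − x⁴ + 7x³ + 6x² + x − 2; R(x) = 0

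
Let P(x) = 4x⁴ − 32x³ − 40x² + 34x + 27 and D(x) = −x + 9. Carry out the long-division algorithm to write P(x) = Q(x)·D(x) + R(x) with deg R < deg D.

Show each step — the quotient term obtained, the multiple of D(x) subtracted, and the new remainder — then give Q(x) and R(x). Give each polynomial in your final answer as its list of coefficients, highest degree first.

Step 1: lead(4x⁴ − 32x³ − 40x² + 34x + 27) ÷ lead(D) = 4x⁴ ÷ −x = −4x³. Subtract (−4x³)·D = 4x⁴ − 36x³. Remainder: 4x³ − 40x² + 34x + 27.
Step 2: lead(4x³ − 40x² + 34x + 27) ÷ lead(D) = 4x³ ÷ −x = −4x². Subtract (−4x²)·D = 4x³ − 36x². Remainder: −4x² + 34x + 27.
Step 3: lead(−4x² + 34x + 27) ÷ lead(D) = −4x² ÷ −x = 4x. Subtract (4x)·D = −4x² + 36x. Remainder: −2x + 27.
Step 4: lead(−2x + 27) ÷ lead(D) = −2x ÷ −x = 2. Subtract (2)·D = −2x + 18. Remainder: 9.

Q = [-4, -4, 4, 2]; R = [9]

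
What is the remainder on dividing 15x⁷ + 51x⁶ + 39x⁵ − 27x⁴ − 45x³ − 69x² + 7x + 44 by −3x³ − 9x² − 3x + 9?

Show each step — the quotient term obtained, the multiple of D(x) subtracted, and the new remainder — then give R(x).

R(x) = 4x − 1

Step 1: lead(15x⁷ + 51x⁶ + 39x⁵ − 27x⁴ − 45x³ − 69x² + 7x + 44) ÷ lead(D) = 15x⁷ ÷ −3x³ = −5x⁴. Subtract (−5x⁴)·D = 15x⁷ + 45x⁶ + 15x⁵ − 45x⁴. Remainder: 6x⁶ + 24x⁵ + 18x⁴ − 45x³ − 69x² + 7x + 44.
Step 2: lead(6x⁶ + 24x⁵ + 18x⁴ − 45x³ − 69x² + 7x + 44) ÷ lead(D) = 6x⁶ ÷ −3x³ = −2x³. Subtract (−2x³)·D = 6x⁶ + 18x⁵ + 6x⁴ − 18x³. Remainder: 6x⁵ + 12x⁴ − 27x³ − 69x² + 7x + 44.
Step 3: lead(6x⁵ + 12x⁴ − 27x³ − 69x² + 7x + 44) ÷ lead(D) = 6x⁵ ÷ −3x³ = −2x². Subtract (−2x²)·D = 6x⁵ + 18x⁴ + 6x³ − 18x². Remainder: −6x⁴ − 33x³ − 51x² + 7x + 44.
Step 4: lead(−6x⁴ − 33x³ − 51x² + 7x + 44) ÷ lead(D) = −6x⁴ ÷ −3x³ = 2x. Subtract (2x)·D = −6x⁴ − 18x³ − 6x² + 18x. Remainder: −15x³ − 45x² − 11x + 44.
Step 5: lead(−15x³ − 45x² − 11x + 44) ÷ lead(D) = −15x³ ÷ −3x³ = 5. Subtract (5)·D = −15x³ − 45x² − 15x + 45. Remainder: 4x − 1.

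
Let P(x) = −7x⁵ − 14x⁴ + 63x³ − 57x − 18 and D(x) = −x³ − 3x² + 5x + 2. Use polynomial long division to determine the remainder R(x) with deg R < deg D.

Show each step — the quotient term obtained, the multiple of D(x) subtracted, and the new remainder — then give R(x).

Step 1: lead(−7x⁵ − 14x⁴ + 63x³ − 57x − 18) ÷ lead(D) = −7x⁵ ÷ −x³ = 7x². Subtract (7x²)·D = −7x⁵ − 21x⁴ + 35x³ + 14x². Remainder: 7x⁴ + 28x³ − 14x² − 57x − 18.
Step 2: lead(7x⁴ + 28x³ − 14x² − 57x − 18) ÷ lead(D) = 7x⁴ ÷ −x³ = −7x. Subtract (−7x)·D = 7x⁴ + 21x³ − 35x² − 14x. Remainder: 7x³ + 21x² − 43x − 18.
Step 3: lead(7x³ + 21x² − 43x − 18) ÷ lead(D) = 7x³ ÷ −x³ = −7. Subtract (−7)·D = 7x³ + 21x² − 35x − 14. Remainder: −8x − 4.

R(x) = −8x − 4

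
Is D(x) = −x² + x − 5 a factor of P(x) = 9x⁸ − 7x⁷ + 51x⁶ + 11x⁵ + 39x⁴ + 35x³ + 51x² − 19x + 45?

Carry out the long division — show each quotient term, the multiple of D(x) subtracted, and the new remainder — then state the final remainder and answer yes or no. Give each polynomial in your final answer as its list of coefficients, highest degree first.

Step 1: lead(9x⁸ − 7x⁷ + 51x⁶ + 11x⁵ + 39x⁴ + 35x³ + 51x² − 19x + 45) ÷ lead(D) = 9x⁸ ÷ −x² = −9x⁶. Subtract (−9x⁶)·D = 9x⁸ − 9x⁷ + 45x⁶. Remainder: 2x⁷ + 6x⁶ + 11x⁵ + 39x⁴ + 35x³ + 51x² − 19x + 45.
Step 2: lead(2x⁷ + 6x⁶ + 11x⁵ + 39x⁴ + 35x³ + 51x² − 19x + 45) ÷ lead(D) = 2x⁷ ÷ −x² = −2x⁵. Subtract (−2x⁵)·D = 2x⁷ − 2x⁶ + 10x⁵. Remainder: 8x⁶ + x⁵ + 39x⁴ + 35x³ + 51x² − 19x + 45.
Step 3: lead(8x⁶ + x⁵ + 39x⁴ + 35x³ + 51x² − 19x + 45) ÷ lead(D) = 8x⁶ ÷ −x² = −8x⁴. Subtract (−8x⁴)·D = 8x⁶ − 8x⁵ + 40x⁴. Remainder: 9x⁵ − x⁴ + 35x³ + 51x² − 19x + 45.
Step 4: lead(9x⁵ − x⁴ + 35x³ + 51x² − 19x + 45) ÷ lead(D) = 9x⁵ ÷ −x² = −9x³. Subtract (−9x³)·D = 9x⁵ − 9x⁴ + 45x³. Remainder: 8x⁴ − 10x³ + 51x² − 19x + 45.
Step 5: lead(8x⁴ − 10x³ + 51x² − 19x + 45) ÷ lead(D) = 8x⁴ ÷ −x² = −8x². Subtract (−8x²)·D = 8x⁴ − 8x³ + 40x². Remainder: −2x³ + 11x² − 19x + 45.
Step 6: lead(−2x³ + 11x² − 19x + 45) ÷ lead(D) = −2x³ ÷ −x² = 2x. Subtract (2x)·D = −2x³ + 2x² − 10x. Remainder: 9x² − 9x + 45.
Step 7: lead(9x² − 9x + 45) ÷ lead(D) = 9x² ÷ −x² = −9. Subtract (−9)·D = 9x² − 9x + 45. Remainder: 0.

R = [0], so D(x) is a factor of P(x). yes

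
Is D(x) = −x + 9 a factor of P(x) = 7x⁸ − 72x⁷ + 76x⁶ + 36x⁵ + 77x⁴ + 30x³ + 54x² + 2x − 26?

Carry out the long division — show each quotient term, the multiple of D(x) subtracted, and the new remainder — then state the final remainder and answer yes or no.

Step 1: lead(7x⁸ − 72x⁷ + 76x⁶ + 36x⁵ + 77x⁴ + 30x³ + 54x² + 2x − 26) ÷ lead(D) = 7x⁸ ÷ −x = −7x⁷. Subtract (−7x⁷)·D = 7x⁸ − 63x⁷. Remainder: −9x⁷ + 76x⁶ + 36x⁵ + 77x⁴ + 30x³ + 54x² + 2x − 26.
Step 2: lead(−9x⁷ + 76x⁶ + 36x⁵ + 77x⁴ + 30x³ + 54x² + 2x − 26) ÷ lead(D) = −9x⁷ ÷ −x = 9x⁶. Subtract (9x⁶)·D = −9x⁷ + 81x⁶. Remainder: −5x⁶ + 36x⁵ + 77x⁴ + 30x³ + 54x² + 2x − 26.
Step 3: lead(−5x⁶ + 36x⁵ + 77x⁴ + 30x³ + 54x² + 2x − 26) ÷ lead(D) = −5x⁶ ÷ −x = 5x⁵. Subtract (5x⁵)·D = −5x⁶ + 45x⁵. Remainder: −9x⁵ + 77x⁴ + 30x³ + 54x² + 2x − 26.
Step 4: lead(−9x⁵ + 77x⁴ + 30x³ + 54x² + 2x − 26) ÷ lead(D) = −9x⁵ ÷ −x = 9x⁴. Subtract (9x⁴)·D = −9x⁵ + 81x⁴. Remainder: −4x⁴ + 30x³ + 54x² + 2x − 26.
Step 5: lead(−4x⁴ + 30x³ + 54x² + 2x − 26) ÷ lead(D) = −4x⁴ ÷ −x = 4x³. Subtract (4x³)·D = −4x⁴ + 36x³. Remainder: −6x³ + 54x² + 2x − 26.
Step 6: lead(−6x³ + 54x² + 2x − 26) ÷ lead(D) = −6x³ ÷ −x = 6x². Subtract (6x²)·D = −6x³ + 54x². Remainder: 2x − 26.
Step 7: lead(2x − 26) ÷ lead(D) = 2x ÷ −x = −2. Subtract (−2)·D = 2x − 18. Remainder: −8.

R(x) = −8, so D(x) is not a factor of P(x). no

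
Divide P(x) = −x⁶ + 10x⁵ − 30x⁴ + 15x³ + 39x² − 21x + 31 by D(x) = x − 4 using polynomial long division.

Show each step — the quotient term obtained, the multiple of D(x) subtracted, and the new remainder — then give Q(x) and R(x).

Step 1: lead(−x⁶ + 10x⁵ − 30x⁴ + 15x³ + 39x² − 21x + 31) ÷ lead(D) = −x⁶ ÷ x = −x⁵. Subtract (−x⁵)·D = −x⁶ + 4x⁵. Remainder: 6x⁵ − 30x⁴ + 15x³ + 39x² − 21x + 31.
Step 2: lead(6x⁵ − 30x⁴ + 15x³ + 39x² − 21x + 31) ÷ lead(D) = 6x⁵ ÷ x = 6x⁴. Subtract (6x⁴)·D = 6x⁵ − 24x⁴. Remainder: −6x⁴ + 15x³ + 39x² − 21x + 31.
Step 3: lead(−6x⁴ + 15x³ + 39x² − 21x + 31) ÷ lead(D) = −6x⁴ ÷ x = −6x³. Subtract (−6x³)·D = −6x⁴ + 24x³. Remainder: −9x³ + 39x² − 21x + 31.
Step 4: lead(−9x³ + 39x² − 21x + 31) ÷ lead(D) = −9x³ ÷ x = −9x². Subtract (−9x²)·D = −9x³ + 36x². Remainder: 3x² − 21x + 31.
Step 5: lead(3x² − 21x + 31) ÷ lead(D) = 3x² ÷ x = 3x. Subtract (3x)·D = 3x² − 12x. Remainder: −9x + 31.
Step 6: lead(−9x + 31) ÷ lead(D) = −9x ÷ x = −9. Subtract (−9)·D = −9x + 36. Remainder: −5.

Q(x) = −x⁵ + 6x⁴ − 6x³ − 9x² + 3x − 9; R(x) = −5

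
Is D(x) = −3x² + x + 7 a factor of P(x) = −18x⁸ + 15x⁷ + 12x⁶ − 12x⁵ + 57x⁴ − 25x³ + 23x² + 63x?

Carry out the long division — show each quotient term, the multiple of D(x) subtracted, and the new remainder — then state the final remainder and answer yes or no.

R(x) = 0, so D(x) is a factor of P(x). yes

Step 1: lead(−18x⁸ + 15x⁷ + 12x⁶ − 12x⁵ + 57x⁴ − 25x³ + 23x² + 63x) ÷ lead(D) = −18x⁸ ÷ −3x² = 6x⁶. Subtract (6x⁶)·D = −18x⁸ + 6x⁷ + 42x⁶. Remainder: 9x⁷ − 30x⁶ − 12x⁵ + 57x⁴ − 25x³ + 23x² + 63x.
Step 2: lead(9x⁷ − 30x⁶ − 12x⁵ + 57x⁴ − 25x³ + 23x² + 63x) ÷ lead(D) = 9x⁷ ÷ −3x² = −3x⁵. Subtract (−3x⁵)·D = 9x⁷ − 3x⁶ − 21x⁵. Remainder: −27x⁶ + 9x⁵ + 57x⁴ − 25x³ + 23x² + 63x.
Step 3: lead(−27x⁶ + 9x⁵ + 57x⁴ − 25x³ + 23x² + 63x) ÷ lead(D) = −27x⁶ ÷ −3x² = 9x⁴. Subtract (9x⁴)·D = −27x⁶ + 9x⁵ + 63x⁴. Remainder: −6x⁴ − 25x³ + 23x² + 63x.
Step 4: lead(−6x⁴ − 25x³ + 23x² + 63x) ÷ lead(D) = −6x⁴ ÷ −3x² = 2x². Subtract (2x²)·D = −6x⁴ + 2x³ + 14x². Remainder: −27x³ + 9x² + 63x.
Step 5: lead(−27x³ + 9x² + 63x) ÷ lead(D) = −27x³ ÷ −3x² = 9x. Subtract (9x)·D = −27x³ + 9x² + 63x. Remainder: 0.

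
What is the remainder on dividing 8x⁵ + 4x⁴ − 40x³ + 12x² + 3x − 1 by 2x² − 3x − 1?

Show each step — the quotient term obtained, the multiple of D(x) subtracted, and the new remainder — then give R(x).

Step 1: lead(8x⁵ + 4x⁴ − 40x³ + 12x² + 3x − 1) ÷ lead(D) = 8x⁵ ÷ 2x² = 4x³. Subtract (4x³)·D = 8x⁵ − 12x⁴ − 4x³. Remainder: 16x⁴ − 36x³ + 12x² + 3x − 1.
Step 2: lead(16x⁴ − 36x³ + 12x² + 3x − 1) ÷ lead(D) = 16x⁴ ÷ 2x² = 8x². Subtract (8x²)·D = 16x⁴ − 24x³ − 8x². Remainder: −12x³ + 20x² + 3x − 1.
Step 3: lead(−12x³ + 20x² + 3x − 1) ÷ lead(D) = −12x³ ÷ 2x² = −6x. Subtract (−6x)·D = −12x³ + 18x² + 6x. Remainder: 2x² − 3x − 1.
Step 4: lead(2x² − 3x − 1) ÷ lead(D) = 2x² ÷ 2x² = 1. Subtract (1)·D = 2x² − 3x − 1. Remainder: 0.

R(x) = 0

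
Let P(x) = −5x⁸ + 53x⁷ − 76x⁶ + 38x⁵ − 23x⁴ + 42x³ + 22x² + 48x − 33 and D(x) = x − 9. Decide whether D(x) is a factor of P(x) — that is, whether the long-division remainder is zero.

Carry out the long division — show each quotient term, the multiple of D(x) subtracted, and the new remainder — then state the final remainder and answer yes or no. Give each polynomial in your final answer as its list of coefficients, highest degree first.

R = [-6], so D(x) is not a factor of P(x). no

Step 1: lead(−5x⁸ + 53x⁷ − 76x⁶ + 38x⁵ − 23x⁴ + 42x³ + 22x² + 48x − 33) ÷ lead(D) = −5x⁸ ÷ x = −5x⁷. Subtract (−5x⁷)·D = −5x⁸ + 45x⁷. Remainder: 8x⁷ − 76x⁶ + 38x⁵ − 23x⁴ + 42x³ + 22x² + 48x − 33.
Step 2: lead(8x⁷ − 76x⁶ + 38x⁵ − 23x⁴ + 42x³ + 22x² + 48x − 33) ÷ lead(D) = 8x⁷ ÷ x = 8x⁶. Subtract (8x⁶)·D = 8x⁷ − 72x⁶. Remainder: −4x⁶ + 38x⁵ − 23x⁴ + 42x³ + 22x² + 48x − 33.
Step 3: lead(−4x⁶ + 38x⁵ − 23x⁴ + 42x³ + 22x² + 48x − 33) ÷ lead(D) = −4x⁶ ÷ x = −4x⁵. Subtract (−4x⁵)·D = −4x⁶ + 36x⁵. Remainder: 2x⁵ − 23x⁴ + 42x³ + 22x² + 48x − 33.
Step 4: lead(2x⁵ − 23x⁴ + 42x³ + 22x² + 48x − 33) ÷ lead(D) = 2x⁵ ÷ x = 2x⁴. Subtract (2x⁴)·D = 2x⁵ − 18x⁴. Remainder: −5x⁴ + 42x³ + 22x² + 48x − 33.
Step 5: lead(−5x⁴ + 42x³ + 22x² + 48x − 33) ÷ lead(D) = −5x⁴ ÷ x = −5x³. Subtract (−5x³)·D = −5x⁴ + 45x³. Remainder: −3x³ + 22x² + 48x − 33.
Step 6: lead(−3x³ + 22x² + 48x − 33) ÷ lead(D) = −3x³ ÷ x = −3x². Subtract (−3x²)·D = −3x³ + 27x². Remainder: −5x² + 48x − 33.
Step 7: lead(−5x² + 48x − 33) ÷ lead(D) = −5x² ÷ x = −5x. Subtract (−5x)·D = −5x² + 45x. Remainder: 3x − 33.
Step 8: lead(3x − 33) ÷ lead(D) = 3x ÷ x = 3. Subtract (3)·D = 3x − 27. Remainder: −6.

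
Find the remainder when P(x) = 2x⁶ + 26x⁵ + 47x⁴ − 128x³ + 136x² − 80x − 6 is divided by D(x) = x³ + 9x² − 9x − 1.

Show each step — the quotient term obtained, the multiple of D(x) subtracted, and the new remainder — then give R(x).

Step 1: lead(2x⁶ + 26x⁵ + 47x⁴ − 128x³ + 136x² − 80x − 6) ÷ lead(D) = 2x⁶ ÷ x³ = 2x³. Subtract (2x³)·D = 2x⁶ + 18x⁵ − 18x⁴ − 2x³. Remainder: 8x⁵ + 65x⁴ − 126x³ + 136x² − 80x − 6.
Step 2: lead(8x⁵ + 65x⁴ − 126x³ + 136x² − 80x − 6) ÷ lead(D) = 8x⁵ ÷ x³ = 8x². Subtract (8x²)·D = 8x⁵ + 72x⁴ − 72x³ − 8x². Remainder: −7x⁴ − 54x³ + 144x² − 80x − 6.
Step 3: lead(−7x⁴ − 54x³ + 144x² − 80x − 6) ÷ lead(D) = −7x⁴ ÷ x³ = −7x. Subtract (−7x)·D = −7x⁴ − 63x³ + 63x² + 7x. Remainder: 9x³ + 81x² − 87x − 6.
Step 4: lead(9x³ + 81x² − 87x − 6) ÷ lead(D) = 9x³ ÷ x³ = 9. Subtract (9)·D = 9x³ + 81x² − 81x − 9. Remainder: −6x + 3.

R(x) = −6x + 3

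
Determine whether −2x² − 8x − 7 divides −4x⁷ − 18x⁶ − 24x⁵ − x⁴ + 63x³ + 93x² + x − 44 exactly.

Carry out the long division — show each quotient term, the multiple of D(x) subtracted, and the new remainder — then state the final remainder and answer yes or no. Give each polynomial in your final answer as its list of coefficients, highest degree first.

R = [-2], so D(x) is not a factor of P(x). no

Step 1: lead(−4x⁷ − 18x⁶ − 24x⁵ − x⁴ + 63x³ + 93x² + x − 44) ÷ lead(D) = −4x⁷ ÷ −2x² = 2x⁵. Subtract (2x⁵)·D = −4x⁷ − 16x⁶ − 14x⁵. Remainder: −2x⁶ − 10x⁵ − x⁴ + 63x³ + 93x² + x − 44.
Step 2: lead(−2x⁶ − 10x⁵ − x⁴ + 63x³ + 93x² + x − 44) ÷ lead(D) = −2x⁶ ÷ −2x² = x⁴. Subtract (x⁴)·D = −2x⁶ − 8x⁵ − 7x⁴. Remainder: −2x⁵ + 6x⁴ + 63x³ + 93x² + x − 44.
Step 3: lead(−2x⁵ + 6x⁴ + 63x³ + 93x² + x − 44) ÷ lead(D) = −2x⁵ ÷ −2x² = x³. Subtract (x³)·D = −2x⁵ − 8x⁴ − 7x³. Remainder: 14x⁴ + 70x³ + 93x² + x − 44.
Step 4: lead(14x⁴ + 70x³ + 93x² + x − 44) ÷ lead(D) = 14x⁴ ÷ −2x² = −7x². Subtract (−7x²)·D = 14x⁴ + 56x³ + 49x². Remainder: 14x³ + 44x² + x − 44.
Step 5: lead(14x³ + 44x² + x − 44) ÷ lead(D) = 14x³ ÷ −2x² = −7x. Subtract (−7x)·D = 14x³ + 56x² + 49x. Remainder: −12x² − 48x − 44.
Step 6: lead(−12x² − 48x − 44) ÷ lead(D) = −12x² ÷ −2x² = 6. Subtract (6)·D = −12x² − 48x − 42. Remainder: −2.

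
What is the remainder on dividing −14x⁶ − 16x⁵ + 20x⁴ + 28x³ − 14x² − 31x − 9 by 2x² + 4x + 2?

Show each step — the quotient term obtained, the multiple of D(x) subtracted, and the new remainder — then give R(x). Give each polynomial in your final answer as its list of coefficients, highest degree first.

Step 1: lead(−14x⁶ − 16x⁵ + 20x⁴ + 28x³ − 14x² − 31x − 9) ÷ lead(D) = −14x⁶ ÷ 2x² = −7x⁴. Subtract (−7x⁴)·D = −14x⁶ − 28x⁵ − 14x⁴. Remainder: 12x⁵ + 34x⁴ + 28x³ − 14x² − 31x − 9.
Step 2: lead(12x⁵ + 34x⁴ + 28x³ − 14x² − 31x − 9) ÷ lead(D) = 12x⁵ ÷ 2x² = 6x³. Subtract (6x³)·D = 12x⁵ + 24x⁴ + 12x³. Remainder: 10x⁴ + 16x³ − 14x² − 31x − 9.
Step 3: lead(10x⁴ + 16x³ − 14x² − 31x − 9) ÷ lead(D) = 10x⁴ ÷ 2x² = 5x². Subtract (5x²)·D = 10x⁴ + 20x³ + 10x². Remainder: −4x³ − 24x² − 31x − 9.
Step 4: lead(−4x³ − 24x² − 31x − 9) ÷ lead(D) = −4x³ ÷ 2x² = −2x. Subtract (−2x)·D = −4x³ − 8x² − 4x. Remainder: −16x² − 27x − 9.
Step 5: lead(−16x² − 27x − 9) ÷ lead(D) = −16x² ÷ 2x² = −8. Subtract (−8)·D = −16x² − 32x − 16. Remainder: 5x + 7.

R = [5, 7]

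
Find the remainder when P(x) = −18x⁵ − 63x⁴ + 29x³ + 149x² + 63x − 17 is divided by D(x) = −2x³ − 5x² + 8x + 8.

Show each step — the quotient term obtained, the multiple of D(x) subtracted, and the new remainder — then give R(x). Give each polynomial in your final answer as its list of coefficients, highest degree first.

Step 1: lead(−18x⁵ − 63x⁴ + 29x³ + 149x² + 63x − 17) ÷ lead(D) = −18x⁵ ÷ −2x³ = 9x². Subtract (9x²)·D = −18x⁵ − 45x⁴ + 72x³ + 72x². Remainder: −18x⁴ − 43x³ + 77x² + 63x − 17.
Step 2: lead(−18x⁴ − 43x³ + 77x² + 63x − 17) ÷ lead(D) = −18x⁴ ÷ −2x³ = 9x. Subtract (9x)·D = −18x⁴ − 45x³ + 72x² + 72x. Remainder: 2x³ + 5x² − 9x − 17.
Step 3: lead(2x³ + 5x² − 9x − 17) ÷ lead(D) = 2x³ ÷ −2x³ = −1. Subtract (−1)·D = 2x³ + 5x² − 8x − 8. Remainder: −x − 9.

R = [-1, -9]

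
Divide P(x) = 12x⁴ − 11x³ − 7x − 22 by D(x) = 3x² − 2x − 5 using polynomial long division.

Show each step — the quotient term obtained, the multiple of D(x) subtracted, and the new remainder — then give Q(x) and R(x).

Step 1: lead(12x⁴ − 11x³ − 7x − 22) ÷ lead(D) = 12x⁴ ÷ 3x² = 4x². Subtract (4x²)·D = 12x⁴ − 8x³ − 20x². Remainder: −3x³ + 20x² − 7x − 22.
Step 2: lead(−3x³ + 20x² − 7x − 22) ÷ lead(D) = −3x³ ÷ 3x² = −x. Subtract (−x)·D = −3x³ + 2x² + 5x. Remainder: 18x² − 12x − 22.
Step 3: lead(18x² − 12x − 22) ÷ lead(D) = 18x² ÷ 3x² = 6. Subtract (6)·D = 18x² − 12x − 30. Remainder: 8.

Q(x) = 4x² − x + 6; R(x) = 8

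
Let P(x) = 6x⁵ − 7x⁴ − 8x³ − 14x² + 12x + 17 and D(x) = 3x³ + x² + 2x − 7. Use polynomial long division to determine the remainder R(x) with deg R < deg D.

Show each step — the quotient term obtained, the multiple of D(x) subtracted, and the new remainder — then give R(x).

Step 1: lead(6x⁵ − 7x⁴ − 8x³ − 14x² + 12x + 17) ÷ lead(D) = 6x⁵ ÷ 3x³ = 2x². Subtract (2x²)·D = 6x⁵ + 2x⁴ + 4x³ − 14x². Remainder: −9x⁴ − 12x³ + 12x + 17.
Step 2: lead(−9x⁴ − 12x³ + 12x + 17) ÷ lead(D) = −9x⁴ ÷ 3x³ = −3x. Subtract (−3x)·D = −9x⁴ − 3x³ − 6x² + 21x. Remainder: −9x³ + 6x² − 9x + 17.
Step 3: lead(−9x³ + 6x² − 9x + 17) ÷ lead(D) = −9x³ ÷ 3x³ = −3. Subtract (−3)·D = −9x³ − 3x² − 6x + 21. Remainder: 9x² − 3x − 4.

R(x) = 9x² − 3x − 4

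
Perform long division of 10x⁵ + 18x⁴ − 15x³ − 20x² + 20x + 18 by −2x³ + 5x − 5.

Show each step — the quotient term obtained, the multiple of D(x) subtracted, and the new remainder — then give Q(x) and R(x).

Q(x) = −5x² − 9x − 5; R(x) = −7

Step 1: lead(10x⁵ + 18x⁴ − 15x³ − 20x² + 20x + 18) ÷ lead(D) = 10x⁵ ÷ −2x³ = −5x². Subtract (−5x²)·D = 10x⁵ − 25x³ + 25x². Remainder: 18x⁴ + 10x³ − 45x² + 20x + 18.
Step 2: lead(18x⁴ + 10x³ − 45x² + 20x + 18) ÷ lead(D) = 18x⁴ ÷ −2x³ = −9x. Subtract (−9x)·D = 18x⁴ − 45x² + 45x. Remainder: 10x³ − 25x + 18.
Step 3: lead(10x³ − 25x + 18) ÷ lead(D) = 10x³ ÷ −2x³ = −5. Subtract (−5)·D = 10x³ − 25x + 25. Remainder: −7.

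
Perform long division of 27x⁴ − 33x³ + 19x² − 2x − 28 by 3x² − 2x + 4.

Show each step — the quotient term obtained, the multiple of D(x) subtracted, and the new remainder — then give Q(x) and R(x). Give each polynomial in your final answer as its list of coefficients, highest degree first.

Q = [9, -5, -9]; R = [8]

Step 1: lead(27x⁴ − 33x³ + 19x² − 2x − 28) ÷ lead(D) = 27x⁴ ÷ 3x² = 9x². Subtract (9x²)·D = 27x⁴ − 18x³ + 36x². Remainder: −15x³ − 17x² − 2x − 28.
Step 2: lead(−15x³ − 17x² − 2x − 28) ÷ lead(D) = −15x³ ÷ 3x² = −5x. Subtract (−5x)·D = −15x³ + 10x² − 20x. Remainder: −27x² + 18x − 28.
Step 3: lead(−27x² + 18x − 28) ÷ lead(D) = −27x² ÷ 3x² = −9. Subtract (−9)·D = −27x² + 18x − 36. Remainder: 8.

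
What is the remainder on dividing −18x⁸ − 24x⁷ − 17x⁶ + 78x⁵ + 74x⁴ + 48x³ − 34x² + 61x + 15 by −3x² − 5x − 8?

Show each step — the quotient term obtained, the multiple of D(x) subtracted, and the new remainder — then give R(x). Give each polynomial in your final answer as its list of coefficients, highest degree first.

R = [7]

Step 1: lead(−18x⁸ − 24x⁷ − 17x⁶ + 78x⁵ + 74x⁴ + 48x³ − 34x² + 61x + 15) ÷ lead(D) = −18x⁸ ÷ −3x² = 6x⁶. Subtract (6x⁶)·D = −18x⁸ − 30x⁷ − 48x⁶. Remainder: 6x⁷ + 31x⁶ + 78x⁵ + 74x⁴ + 48x³ − 34x² + 61x + 15.
Step 2: lead(6x⁷ + 31x⁶ + 78x⁵ + 74x⁴ + 48x³ − 34x² + 61x + 15) ÷ lead(D) = 6x⁷ ÷ −3x² = −2x⁵. Subtract (−2x⁵)·D = 6x⁷ + 10x⁶ + 16x⁵. Remainder: 21x⁶ + 62x⁵ + 74x⁴ + 48x³ − 34x² + 61x + 15.
Step 3: lead(21x⁶ + 62x⁵ + 74x⁴ + 48x³ − 34x² + 61x + 15) ÷ lead(D) = 21x⁶ ÷ −3x² = −7x⁴. Subtract (−7x⁴)·D = 21x⁶ + 35x⁵ + 56x⁴. Remainder: 27x⁵ + 18x⁴ + 48x³ − 34x² + 61x + 15.
Step 4: lead(27x⁵ + 18x⁴ + 48x³ − 34x² + 61x + 15) ÷ lead(D) = 27x⁵ ÷ −3x² = −9x³. Subtract (−9x³)·D = 27x⁵ + 45x⁴ + 72x³. Remainder: −27x⁴ − 24x³ − 34x² + 61x + 15.
Step 5: lead(−27x⁴ − 24x³ − 34x² + 61x + 15) ÷ lead(D) = −27x⁴ ÷ −3x² = 9x². Subtract (9x²)·D = −27x⁴ − 45x³ − 72x². Remainder: 21x³ + 38x² + 61x + 15.
Step 6: lead(21x³ + 38x² + 61x + 15) ÷ lead(D) = 21x³ ÷ −3x² = −7x. Subtract (−7x)·D = 21x³ + 35x² + 56x. Remainder: 3x² + 5x + 15.
Step 7: lead(3x² + 5x + 15) ÷ lead(D) = 3x² ÷ −3x² = −1. Subtract (−1)·D = 3x² + 5x + 8. Remainder: 7.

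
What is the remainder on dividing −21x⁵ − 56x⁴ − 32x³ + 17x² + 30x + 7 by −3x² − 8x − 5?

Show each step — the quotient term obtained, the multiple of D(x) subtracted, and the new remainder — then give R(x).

Step 1: lead(−21x⁵ − 56x⁴ − 32x³ + 17x² + 30x + 7) ÷ lead(D) = −21x⁵ ÷ −3x² = 7x³. Subtract (7x³)·D = −21x⁵ − 56x⁴ − 35x³. Remainder: 3x³ + 17x² + 30x + 7.
Step 2: lead(3x³ + 17x² + 30x + 7) ÷ lead(D) = 3x³ ÷ −3x² = −x. Subtract (−x)·D = 3x³ + 8x² + 5x. Remainder: 9x² + 25x + 7.
Step 3: lead(9x² + 25x + 7) ÷ lead(D) = 9x² ÷ −3x² = −3. Subtract (−3)·D = 9x² + 24x + 15. Remainder: x − 8.

R(x) = x − 8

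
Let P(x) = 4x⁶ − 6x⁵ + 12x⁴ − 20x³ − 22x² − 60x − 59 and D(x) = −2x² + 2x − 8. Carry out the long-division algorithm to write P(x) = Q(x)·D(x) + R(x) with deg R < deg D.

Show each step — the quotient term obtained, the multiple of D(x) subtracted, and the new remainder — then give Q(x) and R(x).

Q(x) = −2x⁴ + x³ + 3x² + 9x + 8; R(x) = −4x + 5

Step 1: lead(4x⁶ − 6x⁵ + 12x⁴ − 20x³ − 22x² − 60x − 59) ÷ lead(D) = 4x⁶ ÷ −2x² = −2x⁴. Subtract (−2x⁴)·D = 4x⁶ − 4x⁵ + 16x⁴. Remainder: −2x⁵ − 4x⁴ − 20x³ − 22x² − 60x − 59.
Step 2: lead(−2x⁵ − 4x⁴ − 20x³ − 22x² − 60x − 59) ÷ lead(D) = −2x⁵ ÷ −2x² = x³. Subtract (x³)·D = −2x⁵ + 2x⁴ − 8x³. Remainder: −6x⁴ − 12x³ − 22x² − 60x − 59.
Step 3: lead(−6x⁴ − 12x³ − 22x² − 60x − 59) ÷ lead(D) = −6x⁴ ÷ −2x² = 3x². Subtract (3x²)·D = −6x⁴ + 6x³ − 24x². Remainder: −18x³ + 2x² − 60x − 59.
Step 4: lead(−18x³ + 2x² − 60x − 59) ÷ lead(D) = −18x³ ÷ −2x² = 9x. Subtract (9x)·D = −18x³ + 18x² − 72x. Remainder: −16x² + 12x − 59.
Step 5: lead(−16x² + 12x − 59) ÷ lead(D) = −16x² ÷ −2x² = 8. Subtract (8)·D = −16x² + 16x − 64. Remainder: −4x + 5.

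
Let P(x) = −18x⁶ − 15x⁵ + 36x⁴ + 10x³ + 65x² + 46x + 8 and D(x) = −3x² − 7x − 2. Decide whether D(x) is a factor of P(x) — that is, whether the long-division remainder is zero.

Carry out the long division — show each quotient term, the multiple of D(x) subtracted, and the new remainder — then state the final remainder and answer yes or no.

Step 1: lead(−18x⁶ − 15x⁵ + 36x⁴ + 10x³ + 65x² + 46x + 8) ÷ lead(D) = −18x⁶ ÷ −3x² = 6x⁴. Subtract (6x⁴)·D = −18x⁶ − 42x⁵ − 12x⁴. Remainder: 27x⁵ + 48x⁴ + 10x³ + 65x² + 46x + 8.
Step 2: lead(27x⁵ + 48x⁴ + 10x³ + 65x² + 46x + 8) ÷ lead(D) = 27x⁵ ÷ −3x² = −9x³. Subtract (−9x³)·D = 27x⁵ + 63x⁴ + 18x³. Remainder: −15x⁴ − 8x³ + 65x² + 46x + 8.
Step 3: lead(−15x⁴ − 8x³ + 65x² + 46x + 8) ÷ lead(D) = −15x⁴ ÷ −3x² = 5x². Subtract (5x²)·D = −15x⁴ − 35x³ − 10x². Remainder: 27x³ + 75x² + 46x + 8.
Step 4: lead(27x³ + 75x² + 46x + 8) ÷ lead(D) = 27x³ ÷ −3x² = −9x. Subtract (−9x)·D = 27x³ + 63x² + 18x. Remainder: 12x² + 28x + 8.
Step 5: lead(12x² + 28x + 8) ÷ lead(D) = 12x² ÷ −3x² = −4. Subtract (−4)·D = 12x² + 28x + 8. Remainder: 0.

R(x) = 0, so D(x) is a factor of P(x). yes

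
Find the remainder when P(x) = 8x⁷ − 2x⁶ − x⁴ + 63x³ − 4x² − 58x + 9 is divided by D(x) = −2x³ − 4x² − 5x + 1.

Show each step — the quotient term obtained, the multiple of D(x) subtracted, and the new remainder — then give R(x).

R(x) = −5x

Step 1: lead(8x⁷ − 2x⁶ − x⁴ + 63x³ − 4x² − 58x + 9) ÷ lead(D) = 8x⁷ ÷ −2x³ = −4x⁴. Subtract (−4x⁴)·D = 8x⁷ + 16x⁶ + 20x⁵ − 4x⁴. Remainder: −18x⁶ − 20x⁵ + 3x⁴ + 63x³ − 4x² − 58x + 9.
Step 2: lead(−18x⁶ − 20x⁵ + 3x⁴ + 63x³ − 4x² − 58x + 9) ÷ lead(D) = −18x⁶ ÷ −2x³ = 9x³. Subtract (9x³)·D = −18x⁶ − 36x⁵ − 45x⁴ + 9x³. Remainder: 16x⁵ + 48x⁴ + 54x³ − 4x² − 58x + 9.
Step 3: lead(16x⁵ + 48x⁴ + 54x³ − 4x² − 58x + 9) ÷ lead(D) = 16x⁵ ÷ −2x³ = −8x². Subtract (−8x²)·D = 16x⁵ + 32x⁴ + 40x³ − 8x². Remainder: 16x⁴ + 14x³ + 4x² − 58x + 9.
Step 4: lead(16x⁴ + 14x³ + 4x² − 58x + 9) ÷ lead(D) = 16x⁴ ÷ −2x³ = −8x. Subtract (−8x)·D = 16x⁴ + 32x³ + 40x² − 8x. Remainder: −18x³ − 36x² − 50x + 9.
Step 5: lead(−18x³ − 36x² − 50x + 9) ÷ lead(D) = −18x³ ÷ −2x³ = 9. Subtract (9)·D = −18x³ − 36x² − 45x + 9. Remainder: −5x.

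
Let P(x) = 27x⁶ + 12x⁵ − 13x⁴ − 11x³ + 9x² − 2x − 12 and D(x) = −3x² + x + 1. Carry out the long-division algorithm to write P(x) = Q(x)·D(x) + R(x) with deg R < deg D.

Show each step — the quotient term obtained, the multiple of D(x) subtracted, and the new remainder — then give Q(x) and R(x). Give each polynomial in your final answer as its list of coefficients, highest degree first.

Q = [-9, -7, -1, 1, -3]; R = [-9]

Step 1: lead(27x⁶ + 12x⁵ − 13x⁴ − 11x³ + 9x² − 2x − 12) ÷ lead(D) = 27x⁶ ÷ −3x² = −9x⁴. Subtract (−9x⁴)·D = 27x⁶ − 9x⁵ − 9x⁴. Remainder: 21x⁵ − 4x⁴ − 11x³ + 9x² − 2x − 12.
Step 2: lead(21x⁵ − 4x⁴ − 11x³ + 9x² − 2x − 12) ÷ lead(D) = 21x⁵ ÷ −3x² = −7x³. Subtract (−7x³)·D = 21x⁵ − 7x⁴ − 7x³. Remainder: 3x⁴ − 4x³ + 9x² − 2x − 12.
Step 3: lead(3x⁴ − 4x³ + 9x² − 2x − 12) ÷ lead(D) = 3x⁴ ÷ −3x² = −x². Subtract (−x²)·D = 3x⁴ − x³ − x². Remainder: −3x³ + 10x² − 2x − 12.
Step 4: lead(−3x³ + 10x² − 2x − 12) ÷ lead(D) = −3x³ ÷ −3x² = x. Subtract (x)·D = −3x³ + x² + x. Remainder: 9x² − 3x − 12.
Step 5: lead(9x² − 3x − 12) ÷ lead(D) = 9x² ÷ −3x² = −3. Subtract (−3)·D = 9x² − 3x − 3. Remainder: −9.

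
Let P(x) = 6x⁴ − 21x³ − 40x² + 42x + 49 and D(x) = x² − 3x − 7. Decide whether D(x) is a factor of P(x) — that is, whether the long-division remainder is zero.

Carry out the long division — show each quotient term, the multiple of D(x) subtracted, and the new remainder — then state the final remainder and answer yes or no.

Step 1: lead(6x⁴ − 21x³ − 40x² + 42x + 49) ÷ lead(D) = 6x⁴ ÷ x² = 6x². Subtract (6x²)·D = 6x⁴ − 18x³ − 42x². Remainder: −3x³ + 2x² + 42x + 49.
Step 2: lead(−3x³ + 2x² + 42x + 49) ÷ lead(D) = −3x³ ÷ x² = −3x. Subtract (−3x)·D = −3x³ + 9x² + 21x. Remainder: −7x² + 21x + 49.
Step 3: lead(−7x² + 21x + 49) ÷ lead(D) = −7x² ÷ x² = −7. Subtract (−7)·D = −7x² + 21x + 49. Remainder: 0.

R(x) = 0, so D(x) is a factor of P(x). yes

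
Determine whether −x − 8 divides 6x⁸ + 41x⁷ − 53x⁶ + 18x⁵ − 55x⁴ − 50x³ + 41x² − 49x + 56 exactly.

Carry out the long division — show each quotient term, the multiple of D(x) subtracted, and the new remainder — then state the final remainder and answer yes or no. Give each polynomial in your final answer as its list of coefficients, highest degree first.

Step 1: lead(6x⁸ + 41x⁷ − 53x⁶ + 18x⁵ − 55x⁴ − 50x³ + 41x² − 49x + 56) ÷ lead(D) = 6x⁸ ÷ −x = −6x⁷. Subtract (−6x⁷)·D = 6x⁸ + 48x⁷. Remainder: −7x⁷ − 53x⁶ + 18x⁵ − 55x⁴ − 50x³ + 41x² − 49x + 56.
Step 2: lead(−7x⁷ − 53x⁶ + 18x⁵ − 55x⁴ − 50x³ + 41x² − 49x + 56) ÷ lead(D) = −7x⁷ ÷ −x = 7x⁶. Subtract (7x⁶)·D = −7x⁷ − 56x⁶. Remainder: 3x⁶ + 18x⁵ − 55x⁴ − 50x³ + 41x² − 49x + 56.
Step 3: lead(3x⁶ + 18x⁵ − 55x⁴ − 50x³ + 41x² − 49x + 56) ÷ lead(D) = 3x⁶ ÷ −x = −3x⁵. Subtract (−3x⁵)·D = 3x⁶ + 24x⁵. Remainder: −6x⁵ − 55x⁴ − 50x³ + 41x² − 49x + 56.
Step 4: lead(−6x⁵ − 55x⁴ − 50x³ + 41x² − 49x + 56) ÷ lead(D) = −6x⁵ ÷ −x = 6x⁴. Subtract (6x⁴)·D = −6x⁵ − 48x⁴. Remainder: −7x⁴ − 50x³ + 41x² − 49x + 56.
Step 5: lead(−7x⁴ − 50x³ + 41x² − 49x + 56) ÷ lead(D) = −7x⁴ ÷ −x = 7x³. Subtract (7x³)·D = −7x⁴ − 56x³. Remainder: 6x³ + 41x² − 49x + 56.
Step 6: lead(6x³ + 41x² − 49x + 56) ÷ lead(D) = 6x³ ÷ −x = −6x². Subtract (−6x²)·D = 6x³ + 48x². Remainder: −7x² − 49x + 56.
Step 7: lead(−7x² − 49x + 56) ÷ lead(D) = −7x² ÷ −x = 7x. Subtract (7x)·D = −7x² − 56x. Remainder: 7x + 56.
Step 8: lead(7x + 56) ÷ lead(D) = 7x ÷ −x = −7. Subtract (−7)·D = 7x + 56. Remainder: 0.

R = [0], so D(x) is a factor of P(x). yes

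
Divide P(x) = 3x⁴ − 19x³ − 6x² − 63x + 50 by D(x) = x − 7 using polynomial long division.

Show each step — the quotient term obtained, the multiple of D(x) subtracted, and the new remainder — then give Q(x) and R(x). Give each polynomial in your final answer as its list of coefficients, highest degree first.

Q = [3, 2, 8, -7]; R = [1]

Step 1: lead(3x⁴ − 19x³ − 6x² − 63x + 50) ÷ lead(D) = 3x⁴ ÷ x = 3x³. Subtract (3x³)·D = 3x⁴ − 21x³. Remainder: 2x³ − 6x² − 63x + 50.
Step 2: lead(2x³ − 6x² − 63x + 50) ÷ lead(D) = 2x³ ÷ x = 2x². Subtract (2x²)·D = 2x³ − 14x². Remainder: 8x² − 63x + 50.
Step 3: lead(8x² − 63x + 50) ÷ lead(D) = 8x² ÷ x = 8x. Subtract (8x)·D = 8x² − 56x. Remainder: −7x + 50.
Step 4: lead(−7x + 50) ÷ lead(D) = −7x ÷ x = −7. Subtract (−7)·D = −7x + 49. Remainder: 1.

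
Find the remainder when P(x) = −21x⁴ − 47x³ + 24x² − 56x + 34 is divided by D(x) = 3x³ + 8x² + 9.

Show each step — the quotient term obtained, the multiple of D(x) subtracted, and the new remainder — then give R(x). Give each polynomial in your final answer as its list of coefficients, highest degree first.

R = [7, 7]

Step 1: lead(−21x⁴ − 47x³ + 24x² − 56x + 34) ÷ lead(D) = −21x⁴ ÷ 3x³ = −7x. Subtract (−7x)·D = −21x⁴ − 56x³ − 63x. Remainder: 9x³ + 24x² + 7x + 34.
Step 2: lead(9x³ + 24x² + 7x + 34) ÷ lead(D) = 9x³ ÷ 3x³ = 3. Subtract (3)·D = 9x³ + 24x² + 27. Remainder: 7x + 7.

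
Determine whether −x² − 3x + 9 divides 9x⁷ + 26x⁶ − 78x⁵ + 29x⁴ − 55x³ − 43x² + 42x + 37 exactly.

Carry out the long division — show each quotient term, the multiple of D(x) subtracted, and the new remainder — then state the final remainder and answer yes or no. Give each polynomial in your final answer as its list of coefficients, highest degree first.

R = [-9, 1], so D(x) is not a factor of P(x). no

Step 1: lead(9x⁷ + 26x⁶ − 78x⁵ + 29x⁴ − 55x³ − 43x² + 42x + 37) ÷ lead(D) = 9x⁷ ÷ −x² = −9x⁵. Subtract (−9x⁵)·D = 9x⁷ + 27x⁶ − 81x⁵. Remainder: −x⁶ + 3x⁵ + 29x⁴ − 55x³ − 43x² + 42x + 37.
Step 2: lead(−x⁶ + 3x⁵ + 29x⁴ − 55x³ − 43x² + 42x + 37) ÷ lead(D) = −x⁶ ÷ −x² = x⁴. Subtract (x⁴)·D = −x⁶ − 3x⁵ + 9x⁴. Remainder: 6x⁵ + 20x⁴ − 55x³ − 43x² + 42x + 37.
Step 3: lead(6x⁵ + 20x⁴ − 55x³ − 43x² + 42x + 37) ÷ lead(D) = 6x⁵ ÷ −x² = −6x³. Subtract (−6x³)·D = 6x⁵ + 18x⁴ − 54x³. Remainder: 2x⁴ − x³ − 43x² + 42x + 37.
Step 4: lead(2x⁴ − x³ − 43x² + 42x + 37) ÷ lead(D) = 2x⁴ ÷ −x² = −2x². Subtract (−2x²)·D = 2x⁴ + 6x³ − 18x². Remainder: −7x³ − 25x² + 42x + 37.
Step 5: lead(−7x³ − 25x² + 42x + 37) ÷ lead(D) = −7x³ ÷ −x² = 7x. Subtract (7x)·D = −7x³ − 21x² + 63x. Remainder: −4x² − 21x + 37.
Step 6: lead(−4x² − 21x + 37) ÷ lead(D) = −4x² ÷ −x² = 4. Subtract (4)·D = −4x² − 12x + 36. Remainder: −9x + 1.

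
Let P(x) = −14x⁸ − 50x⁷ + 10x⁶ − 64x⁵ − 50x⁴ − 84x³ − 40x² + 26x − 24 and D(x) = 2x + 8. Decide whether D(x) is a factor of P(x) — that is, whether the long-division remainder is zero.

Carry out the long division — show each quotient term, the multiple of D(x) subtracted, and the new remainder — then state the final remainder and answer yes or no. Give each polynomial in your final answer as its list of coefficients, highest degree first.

Step 1: lead(−14x⁸ − 50x⁷ + 10x⁶ − 64x⁵ − 50x⁴ − 84x³ − 40x² + 26x − 24) ÷ lead(D) = −14x⁸ ÷ 2x = −7x⁷. Subtract (−7x⁷)·D = −14x⁸ − 56x⁷. Remainder: 6x⁷ + 10x⁶ − 64x⁵ − 50x⁴ − 84x³ − 40x² + 26x − 24.
Step 2: lead(6x⁷ + 10x⁶ − 64x⁵ − 50x⁴ − 84x³ − 40x² + 26x − 24) ÷ lead(D) = 6x⁷ ÷ 2x = 3x⁶. Subtract (3x⁶)·D = 6x⁷ + 24x⁶. Remainder: −14x⁶ − 64x⁵ − 50x⁴ − 84x³ − 40x² + 26x − 24.
Step 3: lead(−14x⁶ − 64x⁵ − 50x⁴ − 84x³ − 40x² + 26x − 24) ÷ lead(D) = −14x⁶ ÷ 2x = −7x⁵. Subtract (−7x⁵)·D = −14x⁶ − 56x⁵. Remainder: −8x⁵ − 50x⁴ − 84x³ − 40x² + 26x − 24.
Step 4: lead(−8x⁵ − 50x⁴ − 84x³ − 40x² + 26x − 24) ÷ lead(D) = −8x⁵ ÷ 2x = −4x⁴. Subtract (−4x⁴)·D = −8x⁵ − 32x⁴. Remainder: −18x⁴ − 84x³ − 40x² + 26x − 24.
Step 5: lead(−18x⁴ − 84x³ − 40x² + 26x − 24) ÷ lead(D) = −18x⁴ ÷ 2x = −9x³. Subtract (−9x³)·D = −18x⁴ − 72x³. Remainder: −12x³ − 40x² + 26x − 24.
Step 6: lead(−12x³ − 40x² + 26x − 24) ÷ lead(D) = −12x³ ÷ 2x = −6x². Subtract (−6x²)·D = −12x³ − 48x². Remainder: 8x² + 26x − 24.
Step 7: lead(8x² + 26x − 24) ÷ lead(D) = 8x² ÷ 2x = 4x. Subtract (4x)·D = 8x² + 32x. Remainder: −6x − 24.
Step 8: lead(−6x − 24) ÷ lead(D) = −6x ÷ 2x = −3. Subtract (−3)·D = −6x − 24. Remainder: 0.

R = [0], so D(x) is a factor of P(x). yes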